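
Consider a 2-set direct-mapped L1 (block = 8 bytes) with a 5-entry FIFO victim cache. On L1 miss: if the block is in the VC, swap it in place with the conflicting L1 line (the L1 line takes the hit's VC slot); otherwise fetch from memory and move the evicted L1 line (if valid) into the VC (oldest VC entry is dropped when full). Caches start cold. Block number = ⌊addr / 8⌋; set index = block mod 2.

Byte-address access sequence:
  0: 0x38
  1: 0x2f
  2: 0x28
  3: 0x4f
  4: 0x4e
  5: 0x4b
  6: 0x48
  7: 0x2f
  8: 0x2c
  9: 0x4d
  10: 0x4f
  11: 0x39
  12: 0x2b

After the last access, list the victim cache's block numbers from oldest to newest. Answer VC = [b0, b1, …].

0: 0x38 (blk 7, set 1) → MISS  vc=[]
1: 0x2f (blk 5, set 1) → MISS  vc=[7]
2: 0x28 (blk 5, set 1) → L1-HIT  vc=[7]
3: 0x4f (blk 9, set 1) → MISS  vc=[7, 5]
4: 0x4e (blk 9, set 1) → L1-HIT  vc=[7, 5]
5: 0x4b (blk 9, set 1) → L1-HIT  vc=[7, 5]
6: 0x48 (blk 9, set 1) → L1-HIT  vc=[7, 5]
7: 0x2f (blk 5, set 1) → VC-HIT  vc=[7, 9]
8: 0x2c (blk 5, set 1) → L1-HIT  vc=[7, 9]
9: 0x4d (blk 9, set 1) → VC-HIT  vc=[7, 5]
10: 0x4f (blk 9, set 1) → L1-HIT  vc=[7, 5]
11: 0x39 (blk 7, set 1) → VC-HIT  vc=[9, 5]
12: 0x2b (blk 5, set 1) → VC-HIT  vc=[9, 7]

VC = [9, 7]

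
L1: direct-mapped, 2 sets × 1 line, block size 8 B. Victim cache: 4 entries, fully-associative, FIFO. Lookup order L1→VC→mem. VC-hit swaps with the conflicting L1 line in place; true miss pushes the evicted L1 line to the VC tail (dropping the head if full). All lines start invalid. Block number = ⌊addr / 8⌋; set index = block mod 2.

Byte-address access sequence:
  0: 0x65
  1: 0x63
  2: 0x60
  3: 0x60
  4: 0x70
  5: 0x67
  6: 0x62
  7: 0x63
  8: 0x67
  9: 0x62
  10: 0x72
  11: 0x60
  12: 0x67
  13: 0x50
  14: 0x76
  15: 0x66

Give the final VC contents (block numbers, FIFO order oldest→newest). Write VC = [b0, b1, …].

VC = [10, 14]

#0 0x65→b12/s0 MISS; vc=[]
#1 0x63→b12/s0 L1-HIT; vc=[]
#2 0x60→b12/s0 L1-HIT; vc=[]
#3 0x60→b12/s0 L1-HIT; vc=[]
#4 0x70→b14/s0 MISS; vc=[12]
#5 0x67→b12/s0 VC-HIT; vc=[14]
#6 0x62→b12/s0 L1-HIT; vc=[14]
#7 0x63→b12/s0 L1-HIT; vc=[14]
#8 0x67→b12/s0 L1-HIT; vc=[14]
#9 0x62→b12/s0 L1-HIT; vc=[14]
#10 0x72→b14/s0 VC-HIT; vc=[12]
#11 0x60→b12/s0 VC-HIT; vc=[14]
#12 0x67→b12/s0 L1-HIT; vc=[14]
#13 0x50→b10/s0 MISS; vc=[14,12]
#14 0x76→b14/s0 VC-HIT; vc=[10,12]
#15 0x66→b12/s0 VC-HIT; vc=[10,14]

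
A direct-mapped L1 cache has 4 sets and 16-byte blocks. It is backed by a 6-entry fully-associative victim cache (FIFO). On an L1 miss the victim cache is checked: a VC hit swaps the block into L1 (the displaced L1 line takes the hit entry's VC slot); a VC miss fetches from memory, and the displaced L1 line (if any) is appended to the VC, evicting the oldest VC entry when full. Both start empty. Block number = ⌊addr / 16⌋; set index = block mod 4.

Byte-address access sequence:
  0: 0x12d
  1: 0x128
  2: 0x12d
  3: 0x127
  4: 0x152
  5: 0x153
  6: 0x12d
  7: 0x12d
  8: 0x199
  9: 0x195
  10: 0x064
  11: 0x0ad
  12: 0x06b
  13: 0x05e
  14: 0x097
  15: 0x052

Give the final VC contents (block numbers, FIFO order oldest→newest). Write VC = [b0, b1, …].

#0 0x12d→b18/s2 MISS; vc=[]
#1 0x128→b18/s2 L1-HIT; vc=[]
#2 0x12d→b18/s2 L1-HIT; vc=[]
#3 0x127→b18/s2 L1-HIT; vc=[]
#4 0x152→b21/s1 MISS; vc=[]
#5 0x153→b21/s1 L1-HIT; vc=[]
#6 0x12d→b18/s2 L1-HIT; vc=[]
#7 0x12d→b18/s2 L1-HIT; vc=[]
#8 0x199→b25/s1 MISS; vc=[21]
#9 0x195→b25/s1 L1-HIT; vc=[21]
#10 0x64→b6/s2 MISS; vc=[21,18]
#11 0xad→b10/s2 MISS; vc=[21,18,6]
#12 0x6b→b6/s2 VC-HIT; vc=[21,18,10]
#13 0x5e→b5/s1 MISS; vc=[21,18,10,25]
#14 0x97→b9/s1 MISS; vc=[21,18,10,25,5]
#15 0x52→b5/s1 VC-HIT; vc=[21,18,10,25,9]

VC = [21, 18, 10, 25, 9]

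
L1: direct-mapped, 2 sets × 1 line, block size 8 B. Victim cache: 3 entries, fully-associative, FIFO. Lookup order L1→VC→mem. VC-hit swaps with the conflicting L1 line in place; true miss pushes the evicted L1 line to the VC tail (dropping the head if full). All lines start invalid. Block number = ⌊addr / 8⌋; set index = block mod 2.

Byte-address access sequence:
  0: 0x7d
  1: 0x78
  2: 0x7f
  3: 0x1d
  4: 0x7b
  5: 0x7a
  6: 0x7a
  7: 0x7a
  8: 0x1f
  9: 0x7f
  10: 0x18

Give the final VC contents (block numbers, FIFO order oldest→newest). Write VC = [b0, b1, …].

VC = [15]

0: 0x7d (blk 15, set 1) → MISS  vc=[]
1: 0x78 (blk 15, set 1) → L1-HIT  vc=[]
2: 0x7f (blk 15, set 1) → L1-HIT  vc=[]
3: 0x1d (blk 3, set 1) → MISS  vc=[15]
4: 0x7b (blk 15, set 1) → VC-HIT  vc=[3]
5: 0x7a (blk 15, set 1) → L1-HIT  vc=[3]
6: 0x7a (blk 15, set 1) → L1-HIT  vc=[3]
7: 0x7a (blk 15, set 1) → L1-HIT  vc=[3]
8: 0x1f (blk 3, set 1) → VC-HIT  vc=[15]
9: 0x7f (blk 15, set 1) → VC-HIT  vc=[3]
10: 0x18 (blk 3, set 1) → VC-HIT  vc=[15]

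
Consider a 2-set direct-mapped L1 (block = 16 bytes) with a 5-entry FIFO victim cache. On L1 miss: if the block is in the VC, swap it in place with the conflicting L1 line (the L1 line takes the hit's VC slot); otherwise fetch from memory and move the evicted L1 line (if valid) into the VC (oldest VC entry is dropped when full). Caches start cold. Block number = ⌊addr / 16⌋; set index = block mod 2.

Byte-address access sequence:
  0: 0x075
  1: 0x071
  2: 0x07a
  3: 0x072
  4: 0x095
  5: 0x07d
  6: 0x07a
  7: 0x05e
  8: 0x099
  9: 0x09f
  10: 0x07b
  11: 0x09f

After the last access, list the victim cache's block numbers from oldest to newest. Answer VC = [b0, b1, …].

VC = [5, 7]

0: 0x75 (blk 7, set 1) → MISS  vc=[]
1: 0x71 (blk 7, set 1) → L1-HIT  vc=[]
2: 0x7a (blk 7, set 1) → L1-HIT  vc=[]
3: 0x72 (blk 7, set 1) → L1-HIT  vc=[]
4: 0x95 (blk 9, set 1) → MISS  vc=[7]
5: 0x7d (blk 7, set 1) → VC-HIT  vc=[9]
6: 0x7a (blk 7, set 1) → L1-HIT  vc=[9]
7: 0x5e (blk 5, set 1) → MISS  vc=[9, 7]
8: 0x99 (blk 9, set 1) → VC-HIT  vc=[5, 7]
9: 0x9f (blk 9, set 1) → L1-HIT  vc=[5, 7]
10: 0x7b (blk 7, set 1) → VC-HIT  vc=[5, 9]
11: 0x9f (blk 9, set 1) → VC-HIT  vc=[5, 7]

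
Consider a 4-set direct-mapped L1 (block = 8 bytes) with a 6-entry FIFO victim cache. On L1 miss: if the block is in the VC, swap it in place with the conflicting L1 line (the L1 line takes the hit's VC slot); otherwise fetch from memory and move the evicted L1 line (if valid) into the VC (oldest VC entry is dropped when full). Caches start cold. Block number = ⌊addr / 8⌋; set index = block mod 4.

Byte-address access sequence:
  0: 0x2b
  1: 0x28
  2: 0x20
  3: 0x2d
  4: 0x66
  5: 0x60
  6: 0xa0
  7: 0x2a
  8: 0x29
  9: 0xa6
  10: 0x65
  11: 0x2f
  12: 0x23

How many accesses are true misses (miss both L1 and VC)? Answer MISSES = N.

  [0] addr=0x2b blk=5 s=1: MISS | VC []
  [1] addr=0x28 blk=5 s=1: L1-HIT | VC []
  [2] addr=0x20 blk=4 s=0: MISS | VC []
  [3] addr=0x2d blk=5 s=1: L1-HIT | VC []
  [4] addr=0x66 blk=12 s=0: MISS | VC [4]
  [5] addr=0x60 blk=12 s=0: L1-HIT | VC [4]
  [6] addr=0xa0 blk=20 s=0: MISS | VC [4, 12]
  [7] addr=0x2a blk=5 s=1: L1-HIT | VC [4, 12]
  [8] addr=0x29 blk=5 s=1: L1-HIT | VC [4, 12]
  [9] addr=0xa6 blk=20 s=0: L1-HIT | VC [4, 12]
  [10] addr=0x65 blk=12 s=0: VC-HIT | VC [4, 20]
  [11] addr=0x2f blk=5 s=1: L1-HIT | VC [4, 20]
  [12] addr=0x23 blk=4 s=0: VC-HIT | VC [12, 20]

MISSES = 4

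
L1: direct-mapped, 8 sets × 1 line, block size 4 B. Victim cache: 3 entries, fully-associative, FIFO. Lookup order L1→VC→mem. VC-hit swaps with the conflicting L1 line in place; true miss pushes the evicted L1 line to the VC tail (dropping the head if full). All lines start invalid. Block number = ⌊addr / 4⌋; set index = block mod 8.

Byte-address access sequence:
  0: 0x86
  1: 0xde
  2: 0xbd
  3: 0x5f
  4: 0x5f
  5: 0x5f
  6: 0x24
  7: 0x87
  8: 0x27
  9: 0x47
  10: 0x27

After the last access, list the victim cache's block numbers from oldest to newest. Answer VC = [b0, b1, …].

0: 0x86 (blk 33, set 1) → MISS  vc=[]
1: 0xde (blk 55, set 7) → MISS  vc=[]
2: 0xbd (blk 47, set 7) → MISS  vc=[55]
3: 0x5f (blk 23, set 7) → MISS  vc=[55, 47]
4: 0x5f (blk 23, set 7) → L1-HIT  vc=[55, 47]
5: 0x5f (blk 23, set 7) → L1-HIT  vc=[55, 47]
6: 0x24 (blk 9, set 1) → MISS  vc=[55, 47, 33]
7: 0x87 (blk 33, set 1) → VC-HIT  vc=[55, 47, 9]
8: 0x27 (blk 9, set 1) → VC-HIT  vc=[55, 47, 33]
9: 0x47 (blk 17, set 1) → MISS  vc=[47, 33, 9]
10: 0x27 (blk 9, set 1) → VC-HIT  vc=[47, 33, 17]

VC = [47, 33, 17]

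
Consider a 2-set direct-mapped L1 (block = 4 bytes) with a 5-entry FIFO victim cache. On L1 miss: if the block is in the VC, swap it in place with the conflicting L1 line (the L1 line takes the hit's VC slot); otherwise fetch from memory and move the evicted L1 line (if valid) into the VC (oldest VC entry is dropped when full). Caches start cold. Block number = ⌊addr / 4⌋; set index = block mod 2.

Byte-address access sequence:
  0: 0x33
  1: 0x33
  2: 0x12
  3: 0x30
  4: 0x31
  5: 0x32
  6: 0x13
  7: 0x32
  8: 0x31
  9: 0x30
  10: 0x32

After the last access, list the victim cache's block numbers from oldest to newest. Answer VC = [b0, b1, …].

VC = [4]

0: 0x33 (blk 12, set 0) → MISS  vc=[]
1: 0x33 (blk 12, set 0) → L1-HIT  vc=[]
2: 0x12 (blk 4, set 0) → MISS  vc=[12]
3: 0x30 (blk 12, set 0) → VC-HIT  vc=[4]
4: 0x31 (blk 12, set 0) → L1-HIT  vc=[4]
5: 0x32 (blk 12, set 0) → L1-HIT  vc=[4]
6: 0x13 (blk 4, set 0) → VC-HIT  vc=[12]
7: 0x32 (blk 12, set 0) → VC-HIT  vc=[4]
8: 0x31 (blk 12, set 0) → L1-HIT  vc=[4]
9: 0x30 (blk 12, set 0) → L1-HIT  vc=[4]
10: 0x32 (blk 12, set 0) → L1-HIT  vc=[4]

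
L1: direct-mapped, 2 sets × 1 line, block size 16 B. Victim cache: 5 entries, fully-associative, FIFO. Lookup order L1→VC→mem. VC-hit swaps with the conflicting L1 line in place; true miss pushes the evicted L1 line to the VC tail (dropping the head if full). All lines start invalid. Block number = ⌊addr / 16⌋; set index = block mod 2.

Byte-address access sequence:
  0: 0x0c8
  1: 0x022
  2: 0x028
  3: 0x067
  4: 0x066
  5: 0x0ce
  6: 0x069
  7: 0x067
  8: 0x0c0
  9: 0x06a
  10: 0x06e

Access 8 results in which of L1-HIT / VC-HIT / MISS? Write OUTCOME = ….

  [0] addr=0xc8 blk=12 s=0: MISS | VC []
  [1] addr=0x22 blk=2 s=0: MISS | VC [12]
  [2] addr=0x28 blk=2 s=0: L1-HIT | VC [12]
  [3] addr=0x67 blk=6 s=0: MISS | VC [12, 2]
  [4] addr=0x66 blk=6 s=0: L1-HIT | VC [12, 2]
  [5] addr=0xce blk=12 s=0: VC-HIT | VC [6, 2]
  [6] addr=0x69 blk=6 s=0: VC-HIT | VC [12, 2]
  [7] addr=0x67 blk=6 s=0: L1-HIT | VC [12, 2]
  [8] addr=0xc0 blk=12 s=0: VC-HIT | VC [6, 2]
  [9] addr=0x6a blk=6 s=0: VC-HIT | VC [12, 2]
  [10] addr=0x6e blk=6 s=0: L1-HIT | VC [12, 2]

OUTCOME = VC-HIT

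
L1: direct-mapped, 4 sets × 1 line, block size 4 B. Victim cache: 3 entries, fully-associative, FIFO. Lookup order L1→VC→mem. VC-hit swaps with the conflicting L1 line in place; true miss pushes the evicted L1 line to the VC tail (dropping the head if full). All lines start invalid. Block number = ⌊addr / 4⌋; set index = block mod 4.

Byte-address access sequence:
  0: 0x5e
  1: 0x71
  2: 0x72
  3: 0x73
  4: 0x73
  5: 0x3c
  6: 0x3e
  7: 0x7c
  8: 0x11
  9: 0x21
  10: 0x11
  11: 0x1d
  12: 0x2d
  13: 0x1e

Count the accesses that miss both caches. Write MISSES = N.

MISSES = 8

  [0] addr=0x5e blk=23 s=3: MISS | VC []
  [1] addr=0x71 blk=28 s=0: MISS | VC []
  [2] addr=0x72 blk=28 s=0: L1-HIT | VC []
  [3] addr=0x73 blk=28 s=0: L1-HIT | VC []
  [4] addr=0x73 blk=28 s=0: L1-HIT | VC []
  [5] addr=0x3c blk=15 s=3: MISS | VC [23]
  [6] addr=0x3e blk=15 s=3: L1-HIT | VC [23]
  [7] addr=0x7c blk=31 s=3: MISS | VC [23, 15]
  [8] addr=0x11 blk=4 s=0: MISS | VC [23, 15, 28]
  [9] addr=0x21 blk=8 s=0: MISS | VC [15, 28, 4]
  [10] addr=0x11 blk=4 s=0: VC-HIT | VC [15, 28, 8]
  [11] addr=0x1d blk=7 s=3: MISS | VC [28, 8, 31]
  [12] addr=0x2d blk=11 s=3: MISS | VC [8, 31, 7]
  [13] addr=0x1e blk=7 s=3: VC-HIT | VC [8, 31, 11]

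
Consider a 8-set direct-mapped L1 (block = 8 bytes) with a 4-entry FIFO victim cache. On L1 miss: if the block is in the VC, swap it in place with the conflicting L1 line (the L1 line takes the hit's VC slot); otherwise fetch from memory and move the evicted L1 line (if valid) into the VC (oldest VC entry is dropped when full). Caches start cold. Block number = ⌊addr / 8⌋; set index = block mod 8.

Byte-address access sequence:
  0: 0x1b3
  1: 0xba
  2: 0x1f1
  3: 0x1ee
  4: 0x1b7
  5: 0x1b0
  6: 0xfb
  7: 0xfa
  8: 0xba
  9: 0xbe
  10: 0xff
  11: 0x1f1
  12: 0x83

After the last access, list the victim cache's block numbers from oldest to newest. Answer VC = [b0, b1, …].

VC = [54, 23]

0: 0x1b3 (blk 54, set 6) → MISS  vc=[]
1: 0xba (blk 23, set 7) → MISS  vc=[]
2: 0x1f1 (blk 62, set 6) → MISS  vc=[54]
3: 0x1ee (blk 61, set 5) → MISS  vc=[54]
4: 0x1b7 (blk 54, set 6) → VC-HIT  vc=[62]
5: 0x1b0 (blk 54, set 6) → L1-HIT  vc=[62]
6: 0xfb (blk 31, set 7) → MISS  vc=[62, 23]
7: 0xfa (blk 31, set 7) → L1-HIT  vc=[62, 23]
8: 0xba (blk 23, set 7) → VC-HIT  vc=[62, 31]
9: 0xbe (blk 23, set 7) → L1-HIT  vc=[62, 31]
10: 0xff (blk 31, set 7) → VC-HIT  vc=[62, 23]
11: 0x1f1 (blk 62, set 6) → VC-HIT  vc=[54, 23]
12: 0x83 (blk 16, set 0) → MISS  vc=[54, 23]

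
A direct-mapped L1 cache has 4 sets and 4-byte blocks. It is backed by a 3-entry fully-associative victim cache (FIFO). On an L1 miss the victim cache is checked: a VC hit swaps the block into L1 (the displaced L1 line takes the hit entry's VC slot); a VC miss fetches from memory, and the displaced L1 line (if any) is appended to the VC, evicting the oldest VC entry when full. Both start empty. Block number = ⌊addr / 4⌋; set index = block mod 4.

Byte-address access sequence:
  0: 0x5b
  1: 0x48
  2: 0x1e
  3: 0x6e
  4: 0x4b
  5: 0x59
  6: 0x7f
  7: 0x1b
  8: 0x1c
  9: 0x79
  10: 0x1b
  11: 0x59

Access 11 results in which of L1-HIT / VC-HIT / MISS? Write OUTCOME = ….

OUTCOME = VC-HIT

0: 0x5b (blk 22, set 2) → MISS  vc=[]
1: 0x48 (blk 18, set 2) → MISS  vc=[22]
2: 0x1e (blk 7, set 3) → MISS  vc=[22]
3: 0x6e (blk 27, set 3) → MISS  vc=[22, 7]
4: 0x4b (blk 18, set 2) → L1-HIT  vc=[22, 7]
5: 0x59 (blk 22, set 2) → VC-HIT  vc=[18, 7]
6: 0x7f (blk 31, set 3) → MISS  vc=[18, 7, 27]
7: 0x1b (blk 6, set 2) → MISS  vc=[7, 27, 22]
8: 0x1c (blk 7, set 3) → VC-HIT  vc=[31, 27, 22]
9: 0x79 (blk 30, set 2) → MISS  vc=[27, 22, 6]
10: 0x1b (blk 6, set 2) → VC-HIT  vc=[27, 22, 30]
11: 0x59 (blk 22, set 2) → VC-HIT  vc=[27, 6, 30]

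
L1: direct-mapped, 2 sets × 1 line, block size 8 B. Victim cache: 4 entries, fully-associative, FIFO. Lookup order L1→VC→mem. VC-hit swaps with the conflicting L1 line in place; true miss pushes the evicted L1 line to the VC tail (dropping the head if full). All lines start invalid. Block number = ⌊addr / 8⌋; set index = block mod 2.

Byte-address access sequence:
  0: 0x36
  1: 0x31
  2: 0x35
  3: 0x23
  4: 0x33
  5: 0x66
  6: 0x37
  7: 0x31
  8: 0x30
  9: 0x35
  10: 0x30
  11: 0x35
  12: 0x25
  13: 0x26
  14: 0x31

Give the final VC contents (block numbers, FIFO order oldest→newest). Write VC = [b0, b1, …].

0: 0x36 (blk 6, set 0) → MISS  vc=[]
1: 0x31 (blk 6, set 0) → L1-HIT  vc=[]
2: 0x35 (blk 6, set 0) → L1-HIT  vc=[]
3: 0x23 (blk 4, set 0) → MISS  vc=[6]
4: 0x33 (blk 6, set 0) → VC-HIT  vc=[4]
5: 0x66 (blk 12, set 0) → MISS  vc=[4, 6]
6: 0x37 (blk 6, set 0) → VC-HIT  vc=[4, 12]
7: 0x31 (blk 6, set 0) → L1-HIT  vc=[4, 12]
8: 0x30 (blk 6, set 0) → L1-HIT  vc=[4, 12]
9: 0x35 (blk 6, set 0) → L1-HIT  vc=[4, 12]
10: 0x30 (blk 6, set 0) → L1-HIT  vc=[4, 12]
11: 0x35 (blk 6, set 0) → L1-HIT  vc=[4, 12]
12: 0x25 (blk 4, set 0) → VC-HIT  vc=[6, 12]
13: 0x26 (blk 4, set 0) → L1-HIT  vc=[6, 12]
14: 0x31 (blk 6, set 0) → VC-HIT  vc=[4, 12]

VC = [4, 12]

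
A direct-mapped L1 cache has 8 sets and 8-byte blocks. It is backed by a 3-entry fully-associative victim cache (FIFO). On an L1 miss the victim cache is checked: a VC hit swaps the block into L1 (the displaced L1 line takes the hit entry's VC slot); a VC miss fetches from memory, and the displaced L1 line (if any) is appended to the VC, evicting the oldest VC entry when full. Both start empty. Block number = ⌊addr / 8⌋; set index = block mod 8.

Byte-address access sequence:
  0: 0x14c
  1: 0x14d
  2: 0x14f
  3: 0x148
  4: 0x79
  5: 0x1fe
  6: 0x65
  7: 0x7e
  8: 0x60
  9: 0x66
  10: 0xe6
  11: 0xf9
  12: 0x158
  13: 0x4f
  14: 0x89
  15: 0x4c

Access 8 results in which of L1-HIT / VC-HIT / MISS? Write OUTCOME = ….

OUTCOME = L1-HIT

0: 0x14c (blk 41, set 1) → MISS  vc=[]
1: 0x14d (blk 41, set 1) → L1-HIT  vc=[]
2: 0x14f (blk 41, set 1) → L1-HIT  vc=[]
3: 0x148 (blk 41, set 1) → L1-HIT  vc=[]
4: 0x79 (blk 15, set 7) → MISS  vc=[]
5: 0x1fe (blk 63, set 7) → MISS  vc=[15]
6: 0x65 (blk 12, set 4) → MISS  vc=[15]
7: 0x7e (blk 15, set 7) → VC-HIT  vc=[63]
8: 0x60 (blk 12, set 4) → L1-HIT  vc=[63]
9: 0x66 (blk 12, set 4) → L1-HIT  vc=[63]
10: 0xe6 (blk 28, set 4) → MISS  vc=[63, 12]
11: 0xf9 (blk 31, set 7) → MISS  vc=[63, 12, 15]
12: 0x158 (blk 43, set 3) → MISS  vc=[63, 12, 15]
13: 0x4f (blk 9, set 1) → MISS  vc=[12, 15, 41]
14: 0x89 (blk 17, set 1) → MISS  vc=[15, 41, 9]
15: 0x4c (blk 9, set 1) → VC-HIT  vc=[15, 41, 17]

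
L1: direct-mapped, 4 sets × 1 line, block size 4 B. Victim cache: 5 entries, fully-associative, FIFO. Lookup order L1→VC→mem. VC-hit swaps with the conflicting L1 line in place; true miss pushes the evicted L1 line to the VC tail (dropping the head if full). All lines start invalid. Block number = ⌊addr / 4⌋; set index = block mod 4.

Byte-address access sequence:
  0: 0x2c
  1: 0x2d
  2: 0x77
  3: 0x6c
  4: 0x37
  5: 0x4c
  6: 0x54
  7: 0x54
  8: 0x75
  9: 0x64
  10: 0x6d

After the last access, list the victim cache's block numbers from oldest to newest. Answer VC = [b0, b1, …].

VC = [11, 21, 19, 13, 29]

  [0] addr=0x2c blk=11 s=3: MISS | VC []
  [1] addr=0x2d blk=11 s=3: L1-HIT | VC []
  [2] addr=0x77 blk=29 s=1: MISS | VC []
  [3] addr=0x6c blk=27 s=3: MISS | VC [11]
  [4] addr=0x37 blk=13 s=1: MISS | VC [11, 29]
  [5] addr=0x4c blk=19 s=3: MISS | VC [11, 29, 27]
  [6] addr=0x54 blk=21 s=1: MISS | VC [11, 29, 27, 13]
  [7] addr=0x54 blk=21 s=1: L1-HIT | VC [11, 29, 27, 13]
  [8] addr=0x75 blk=29 s=1: VC-HIT | VC [11, 21, 27, 13]
  [9] addr=0x64 blk=25 s=1: MISS | VC [11, 21, 27, 13, 29]
  [10] addr=0x6d blk=27 s=3: VC-HIT | VC [11, 21, 19, 13, 29]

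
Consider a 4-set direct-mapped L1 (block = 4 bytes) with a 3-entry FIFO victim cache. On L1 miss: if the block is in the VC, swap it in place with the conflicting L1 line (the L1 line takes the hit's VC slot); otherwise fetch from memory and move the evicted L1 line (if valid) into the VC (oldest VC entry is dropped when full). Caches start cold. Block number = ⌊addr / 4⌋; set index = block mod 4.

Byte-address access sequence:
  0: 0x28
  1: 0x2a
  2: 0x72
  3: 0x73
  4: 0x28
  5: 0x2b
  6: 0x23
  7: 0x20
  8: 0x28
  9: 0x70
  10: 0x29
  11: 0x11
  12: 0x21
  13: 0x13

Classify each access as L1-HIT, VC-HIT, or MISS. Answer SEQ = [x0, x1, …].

0: 0x28 (blk 10, set 2) → MISS  vc=[]
1: 0x2a (blk 10, set 2) → L1-HIT  vc=[]
2: 0x72 (blk 28, set 0) → MISS  vc=[]
3: 0x73 (blk 28, set 0) → L1-HIT  vc=[]
4: 0x28 (blk 10, set 2) → L1-HIT  vc=[]
5: 0x2b (blk 10, set 2) → L1-HIT  vc=[]
6: 0x23 (blk 8, set 0) → MISS  vc=[28]
7: 0x20 (blk 8, set 0) → L1-HIT  vc=[28]
8: 0x28 (blk 10, set 2) → L1-HIT  vc=[28]
9: 0x70 (blk 28, set 0) → VC-HIT  vc=[8]
10: 0x29 (blk 10, set 2) → L1-HIT  vc=[8]
11: 0x11 (blk 4, set 0) → MISS  vc=[8, 28]
12: 0x21 (blk 8, set 0) → VC-HIT  vc=[4, 28]
13: 0x13 (blk 4, set 0) → VC-HIT  vc=[8, 28]

SEQ = [MISS, L1-HIT, MISS, L1-HIT, L1-HIT, L1-HIT, MISS, L1-HIT, L1-HIT, VC-HIT, L1-HIT, MISS, VC-HIT, VC-HIT]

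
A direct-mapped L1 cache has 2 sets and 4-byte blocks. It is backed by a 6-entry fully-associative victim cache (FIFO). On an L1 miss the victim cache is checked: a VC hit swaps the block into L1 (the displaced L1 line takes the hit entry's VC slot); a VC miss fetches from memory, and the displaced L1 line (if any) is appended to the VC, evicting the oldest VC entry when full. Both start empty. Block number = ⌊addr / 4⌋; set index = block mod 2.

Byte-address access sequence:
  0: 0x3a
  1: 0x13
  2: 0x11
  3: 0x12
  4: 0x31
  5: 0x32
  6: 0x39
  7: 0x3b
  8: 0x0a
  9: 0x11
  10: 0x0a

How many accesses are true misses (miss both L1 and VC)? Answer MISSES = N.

#0 0x3a→b14/s0 MISS; vc=[]
#1 0x13→b4/s0 MISS; vc=[14]
#2 0x11→b4/s0 L1-HIT; vc=[14]
#3 0x12→b4/s0 L1-HIT; vc=[14]
#4 0x31→b12/s0 MISS; vc=[14,4]
#5 0x32→b12/s0 L1-HIT; vc=[14,4]
#6 0x39→b14/s0 VC-HIT; vc=[12,4]
#7 0x3b→b14/s0 L1-HIT; vc=[12,4]
#8 0xa→b2/s0 MISS; vc=[12,4,14]
#9 0x11→b4/s0 VC-HIT; vc=[12,2,14]
#10 0xa→b2/s0 VC-HIT; vc=[12,4,14]

MISSES = 4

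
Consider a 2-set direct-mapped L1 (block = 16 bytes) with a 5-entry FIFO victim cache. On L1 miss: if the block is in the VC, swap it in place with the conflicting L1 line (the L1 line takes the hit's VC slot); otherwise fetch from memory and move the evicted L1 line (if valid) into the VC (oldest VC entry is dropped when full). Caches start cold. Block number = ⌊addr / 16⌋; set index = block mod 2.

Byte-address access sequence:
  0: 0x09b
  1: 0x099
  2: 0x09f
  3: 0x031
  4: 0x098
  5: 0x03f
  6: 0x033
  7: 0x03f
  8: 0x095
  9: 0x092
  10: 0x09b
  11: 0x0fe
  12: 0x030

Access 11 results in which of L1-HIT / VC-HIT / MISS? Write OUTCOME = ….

OUTCOME = MISS

0: 0x9b (blk 9, set 1) → MISS  vc=[]
1: 0x99 (blk 9, set 1) → L1-HIT  vc=[]
2: 0x9f (blk 9, set 1) → L1-HIT  vc=[]
3: 0x31 (blk 3, set 1) → MISS  vc=[9]
4: 0x98 (blk 9, set 1) → VC-HIT  vc=[3]
5: 0x3f (blk 3, set 1) → VC-HIT  vc=[9]
6: 0x33 (blk 3, set 1) → L1-HIT  vc=[9]
7: 0x3f (blk 3, set 1) → L1-HIT  vc=[9]
8: 0x95 (blk 9, set 1) → VC-HIT  vc=[3]
9: 0x92 (blk 9, set 1) → L1-HIT  vc=[3]
10: 0x9b (blk 9, set 1) → L1-HIT  vc=[3]
11: 0xfe (blk 15, set 1) → MISS  vc=[3, 9]
12: 0x30 (blk 3, set 1) → VC-HIT  vc=[15, 9]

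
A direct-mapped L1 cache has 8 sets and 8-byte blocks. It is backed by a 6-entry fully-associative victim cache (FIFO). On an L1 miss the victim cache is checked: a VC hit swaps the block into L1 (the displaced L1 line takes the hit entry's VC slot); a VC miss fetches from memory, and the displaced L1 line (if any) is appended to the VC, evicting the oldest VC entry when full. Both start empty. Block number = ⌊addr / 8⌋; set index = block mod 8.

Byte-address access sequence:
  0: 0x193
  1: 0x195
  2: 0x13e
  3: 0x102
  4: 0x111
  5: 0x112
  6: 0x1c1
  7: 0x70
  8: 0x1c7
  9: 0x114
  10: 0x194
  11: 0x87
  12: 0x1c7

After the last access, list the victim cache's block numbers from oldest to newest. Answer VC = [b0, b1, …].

  [0] addr=0x193 blk=50 s=2: MISS | VC []
  [1] addr=0x195 blk=50 s=2: L1-HIT | VC []
  [2] addr=0x13e blk=39 s=7: MISS | VC []
  [3] addr=0x102 blk=32 s=0: MISS | VC []
  [4] addr=0x111 blk=34 s=2: MISS | VC [50]
  [5] addr=0x112 blk=34 s=2: L1-HIT | VC [50]
  [6] addr=0x1c1 blk=56 s=0: MISS | VC [50, 32]
  [7] addr=0x70 blk=14 s=6: MISS | VC [50, 32]
  [8] addr=0x1c7 blk=56 s=0: L1-HIT | VC [50, 32]
  [9] addr=0x114 blk=34 s=2: L1-HIT | VC [50, 32]
  [10] addr=0x194 blk=50 s=2: VC-HIT | VC [34, 32]
  [11] addr=0x87 blk=16 s=0: MISS | VC [34, 32, 56]
  [12] addr=0x1c7 blk=56 s=0: VC-HIT | VC [34, 32, 16]

VC = [34, 32, 16]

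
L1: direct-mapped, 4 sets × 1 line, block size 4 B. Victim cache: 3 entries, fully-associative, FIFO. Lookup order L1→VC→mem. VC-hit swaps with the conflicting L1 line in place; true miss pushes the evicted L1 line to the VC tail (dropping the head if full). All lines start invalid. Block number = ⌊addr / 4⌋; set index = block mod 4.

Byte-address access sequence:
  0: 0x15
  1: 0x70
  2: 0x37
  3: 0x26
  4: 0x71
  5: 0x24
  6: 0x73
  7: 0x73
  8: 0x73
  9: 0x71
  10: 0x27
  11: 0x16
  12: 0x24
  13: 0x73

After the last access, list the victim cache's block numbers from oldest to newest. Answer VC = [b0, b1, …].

0: 0x15 (blk 5, set 1) → MISS  vc=[]
1: 0x70 (blk 28, set 0) → MISS  vc=[]
2: 0x37 (blk 13, set 1) → MISS  vc=[5]
3: 0x26 (blk 9, set 1) → MISS  vc=[5, 13]
4: 0x71 (blk 28, set 0) → L1-HIT  vc=[5, 13]
5: 0x24 (blk 9, set 1) → L1-HIT  vc=[5, 13]
6: 0x73 (blk 28, set 0) → L1-HIT  vc=[5, 13]
7: 0x73 (blk 28, set 0) → L1-HIT  vc=[5, 13]
8: 0x73 (blk 28, set 0) → L1-HIT  vc=[5, 13]
9: 0x71 (blk 28, set 0) → L1-HIT  vc=[5, 13]
10: 0x27 (blk 9, set 1) → L1-HIT  vc=[5, 13]
11: 0x16 (blk 5, set 1) → VC-HIT  vc=[9, 13]
12: 0x24 (blk 9, set 1) → VC-HIT  vc=[5, 13]
13: 0x73 (blk 28, set 0) → L1-HIT  vc=[5, 13]

VC = [5, 13]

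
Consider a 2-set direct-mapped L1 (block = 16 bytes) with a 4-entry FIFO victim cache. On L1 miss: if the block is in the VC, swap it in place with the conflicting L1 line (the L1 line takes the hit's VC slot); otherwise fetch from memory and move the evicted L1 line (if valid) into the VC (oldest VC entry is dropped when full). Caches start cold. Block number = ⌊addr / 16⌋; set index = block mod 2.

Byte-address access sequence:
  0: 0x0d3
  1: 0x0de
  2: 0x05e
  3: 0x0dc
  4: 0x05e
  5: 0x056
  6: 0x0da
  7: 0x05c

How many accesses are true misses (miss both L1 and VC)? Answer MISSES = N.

MISSES = 2

#0 0xd3→b13/s1 MISS; vc=[]
#1 0xde→b13/s1 L1-HIT; vc=[]
#2 0x5e→b5/s1 MISS; vc=[13]
#3 0xdc→b13/s1 VC-HIT; vc=[5]
#4 0x5e→b5/s1 VC-HIT; vc=[13]
#5 0x56→b5/s1 L1-HIT; vc=[13]
#6 0xda→b13/s1 VC-HIT; vc=[5]
#7 0x5c→b5/s1 VC-HIT; vc=[13]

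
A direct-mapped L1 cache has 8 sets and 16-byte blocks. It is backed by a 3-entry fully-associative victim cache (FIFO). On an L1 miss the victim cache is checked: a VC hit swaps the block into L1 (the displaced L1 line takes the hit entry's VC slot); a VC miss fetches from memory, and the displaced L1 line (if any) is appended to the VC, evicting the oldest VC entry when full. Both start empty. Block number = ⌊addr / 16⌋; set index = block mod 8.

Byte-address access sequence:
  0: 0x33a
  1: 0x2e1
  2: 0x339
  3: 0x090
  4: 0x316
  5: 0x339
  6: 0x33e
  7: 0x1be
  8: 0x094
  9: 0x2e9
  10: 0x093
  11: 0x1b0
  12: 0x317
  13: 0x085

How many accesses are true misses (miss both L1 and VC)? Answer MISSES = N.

#0 0x33a→b51/s3 MISS; vc=[]
#1 0x2e1→b46/s6 MISS; vc=[]
#2 0x339→b51/s3 L1-HIT; vc=[]
#3 0x90→b9/s1 MISS; vc=[]
#4 0x316→b49/s1 MISS; vc=[9]
#5 0x339→b51/s3 L1-HIT; vc=[9]
#6 0x33e→b51/s3 L1-HIT; vc=[9]
#7 0x1be→b27/s3 MISS; vc=[9,51]
#8 0x94→b9/s1 VC-HIT; vc=[49,51]
#9 0x2e9→b46/s6 L1-HIT; vc=[49,51]
#10 0x93→b9/s1 L1-HIT; vc=[49,51]
#11 0x1b0→b27/s3 L1-HIT; vc=[49,51]
#12 0x317→b49/s1 VC-HIT; vc=[9,51]
#13 0x85→b8/s0 MISS; vc=[9,51]

MISSES = 6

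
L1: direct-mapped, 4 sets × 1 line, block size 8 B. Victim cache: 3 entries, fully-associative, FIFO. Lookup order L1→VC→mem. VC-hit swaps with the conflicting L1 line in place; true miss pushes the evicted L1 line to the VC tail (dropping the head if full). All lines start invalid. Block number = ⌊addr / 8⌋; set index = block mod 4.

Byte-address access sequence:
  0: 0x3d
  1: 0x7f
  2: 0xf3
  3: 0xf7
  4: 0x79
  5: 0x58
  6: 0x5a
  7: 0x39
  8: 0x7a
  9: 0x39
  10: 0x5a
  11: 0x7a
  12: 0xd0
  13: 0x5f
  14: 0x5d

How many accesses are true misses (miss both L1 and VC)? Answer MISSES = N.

MISSES = 5

0: 0x3d (blk 7, set 3) → MISS  vc=[]
1: 0x7f (blk 15, set 3) → MISS  vc=[7]
2: 0xf3 (blk 30, set 2) → MISS  vc=[7]
3: 0xf7 (blk 30, set 2) → L1-HIT  vc=[7]
4: 0x79 (blk 15, set 3) → L1-HIT  vc=[7]
5: 0x58 (blk 11, set 3) → MISS  vc=[7, 15]
6: 0x5a (blk 11, set 3) → L1-HIT  vc=[7, 15]
7: 0x39 (blk 7, set 3) → VC-HIT  vc=[11, 15]
8: 0x7a (blk 15, set 3) → VC-HIT  vc=[11, 7]
9: 0x39 (blk 7, set 3) → VC-HIT  vc=[11, 15]
10: 0x5a (blk 11, set 3) → VC-HIT  vc=[7, 15]
11: 0x7a (blk 15, set 3) → VC-HIT  vc=[7, 11]
12: 0xd0 (blk 26, set 2) → MISS  vc=[7, 11, 30]
13: 0x5f (blk 11, set 3) → VC-HIT  vc=[7, 15, 30]
14: 0x5d (blk 11, set 3) → L1-HIT  vc=[7, 15, 30]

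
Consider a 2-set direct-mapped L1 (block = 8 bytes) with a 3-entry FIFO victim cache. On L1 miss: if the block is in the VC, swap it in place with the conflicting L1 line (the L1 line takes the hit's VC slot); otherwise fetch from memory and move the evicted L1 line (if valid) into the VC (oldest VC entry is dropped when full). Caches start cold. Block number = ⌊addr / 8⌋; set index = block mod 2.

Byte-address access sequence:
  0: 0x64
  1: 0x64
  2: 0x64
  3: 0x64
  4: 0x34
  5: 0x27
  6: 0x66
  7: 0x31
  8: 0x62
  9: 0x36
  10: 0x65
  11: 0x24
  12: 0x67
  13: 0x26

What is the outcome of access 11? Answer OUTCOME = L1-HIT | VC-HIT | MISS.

  [0] addr=0x64 blk=12 s=0: MISS | VC []
  [1] addr=0x64 blk=12 s=0: L1-HIT | VC []
  [2] addr=0x64 blk=12 s=0: L1-HIT | VC []
  [3] addr=0x64 blk=12 s=0: L1-HIT | VC []
  [4] addr=0x34 blk=6 s=0: MISS | VC [12]
  [5] addr=0x27 blk=4 s=0: MISS | VC [12, 6]
  [6] addr=0x66 blk=12 s=0: VC-HIT | VC [4, 6]
  [7] addr=0x31 blk=6 s=0: VC-HIT | VC [4, 12]
  [8] addr=0x62 blk=12 s=0: VC-HIT | VC [4, 6]
  [9] addr=0x36 blk=6 s=0: VC-HIT | VC [4, 12]
  [10] addr=0x65 blk=12 s=0: VC-HIT | VC [4, 6]
  [11] addr=0x24 blk=4 s=0: VC-HIT | VC [12, 6]
  [12] addr=0x67 blk=12 s=0: VC-HIT | VC [4, 6]
  [13] addr=0x26 blk=4 s=0: VC-HIT | VC [12, 6]

OUTCOME = VC-HIT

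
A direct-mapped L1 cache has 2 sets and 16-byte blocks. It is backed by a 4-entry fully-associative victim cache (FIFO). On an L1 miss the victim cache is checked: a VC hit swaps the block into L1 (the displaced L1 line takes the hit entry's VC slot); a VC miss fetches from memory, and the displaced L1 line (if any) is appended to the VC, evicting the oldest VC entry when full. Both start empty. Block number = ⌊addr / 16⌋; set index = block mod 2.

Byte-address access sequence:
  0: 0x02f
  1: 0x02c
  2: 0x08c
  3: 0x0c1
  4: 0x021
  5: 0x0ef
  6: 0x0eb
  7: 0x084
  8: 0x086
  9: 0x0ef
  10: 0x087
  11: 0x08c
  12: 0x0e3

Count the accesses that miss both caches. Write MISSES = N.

MISSES = 4

  [0] addr=0x2f blk=2 s=0: MISS | VC []
  [1] addr=0x2c blk=2 s=0: L1-HIT | VC []
  [2] addr=0x8c blk=8 s=0: MISS | VC [2]
  [3] addr=0xc1 blk=12 s=0: MISS | VC [2, 8]
  [4] addr=0x21 blk=2 s=0: VC-HIT | VC [12, 8]
  [5] addr=0xef blk=14 s=0: MISS | VC [12, 8, 2]
  [6] addr=0xeb blk=14 s=0: L1-HIT | VC [12, 8, 2]
  [7] addr=0x84 blk=8 s=0: VC-HIT | VC [12, 14, 2]
  [8] addr=0x86 blk=8 s=0: L1-HIT | VC [12, 14, 2]
  [9] addr=0xef blk=14 s=0: VC-HIT | VC [12, 8, 2]
  [10] addr=0x87 blk=8 s=0: VC-HIT | VC [12, 14, 2]
  [11] addr=0x8c blk=8 s=0: L1-HIT | VC [12, 14, 2]
  [12] addr=0xe3 blk=14 s=0: VC-HIT | VC [12, 8, 2]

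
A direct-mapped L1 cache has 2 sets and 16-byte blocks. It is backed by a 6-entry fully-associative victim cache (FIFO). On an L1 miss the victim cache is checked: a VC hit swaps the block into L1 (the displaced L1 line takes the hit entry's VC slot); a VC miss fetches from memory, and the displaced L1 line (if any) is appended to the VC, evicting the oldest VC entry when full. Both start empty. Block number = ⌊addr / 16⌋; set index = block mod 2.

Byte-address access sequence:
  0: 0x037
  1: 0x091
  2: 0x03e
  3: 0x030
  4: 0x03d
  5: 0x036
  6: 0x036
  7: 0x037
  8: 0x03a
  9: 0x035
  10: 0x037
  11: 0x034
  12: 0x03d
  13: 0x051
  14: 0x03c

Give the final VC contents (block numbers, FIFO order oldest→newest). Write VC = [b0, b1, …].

VC = [9, 5]

0: 0x37 (blk 3, set 1) → MISS  vc=[]
1: 0x91 (blk 9, set 1) → MISS  vc=[3]
2: 0x3e (blk 3, set 1) → VC-HIT  vc=[9]
3: 0x30 (blk 3, set 1) → L1-HIT  vc=[9]
4: 0x3d (blk 3, set 1) → L1-HIT  vc=[9]
5: 0x36 (blk 3, set 1) → L1-HIT  vc=[9]
6: 0x36 (blk 3, set 1) → L1-HIT  vc=[9]
7: 0x37 (blk 3, set 1) → L1-HIT  vc=[9]
8: 0x3a (blk 3, set 1) → L1-HIT  vc=[9]
9: 0x35 (blk 3, set 1) → L1-HIT  vc=[9]
10: 0x37 (blk 3, set 1) → L1-HIT  vc=[9]
11: 0x34 (blk 3, set 1) → L1-HIT  vc=[9]
12: 0x3d (blk 3, set 1) → L1-HIT  vc=[9]
13: 0x51 (blk 5, set 1) → MISS  vc=[9, 3]
14: 0x3c (blk 3, set 1) → VC-HIT  vc=[9, 5]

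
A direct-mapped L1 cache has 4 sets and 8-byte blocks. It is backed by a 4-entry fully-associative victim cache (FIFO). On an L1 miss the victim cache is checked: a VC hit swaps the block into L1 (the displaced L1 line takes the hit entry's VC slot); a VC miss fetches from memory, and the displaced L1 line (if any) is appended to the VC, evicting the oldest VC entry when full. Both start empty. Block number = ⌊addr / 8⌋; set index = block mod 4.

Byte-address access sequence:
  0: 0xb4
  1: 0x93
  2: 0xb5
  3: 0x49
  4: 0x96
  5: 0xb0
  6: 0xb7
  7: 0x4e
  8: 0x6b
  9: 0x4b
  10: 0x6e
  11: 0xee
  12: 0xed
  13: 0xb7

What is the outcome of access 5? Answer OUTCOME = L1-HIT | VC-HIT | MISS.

OUTCOME = VC-HIT

  [0] addr=0xb4 blk=22 s=2: MISS | VC []
  [1] addr=0x93 blk=18 s=2: MISS | VC [22]
  [2] addr=0xb5 blk=22 s=2: VC-HIT | VC [18]
  [3] addr=0x49 blk=9 s=1: MISS | VC [18]
  [4] addr=0x96 blk=18 s=2: VC-HIT | VC [22]
  [5] addr=0xb0 blk=22 s=2: VC-HIT | VC [18]
  [6] addr=0xb7 blk=22 s=2: L1-HIT | VC [18]
  [7] addr=0x4e blk=9 s=1: L1-HIT | VC [18]
  [8] addr=0x6b blk=13 s=1: MISS | VC [18, 9]
  [9] addr=0x4b blk=9 s=1: VC-HIT | VC [18, 13]
  [10] addr=0x6e blk=13 s=1: VC-HIT | VC [18, 9]
  [11] addr=0xee blk=29 s=1: MISS | VC [18, 9, 13]
  [12] addr=0xed blk=29 s=1: L1-HIT | VC [18, 9, 13]
  [13] addr=0xb7 blk=22 s=2: L1-HIT | VC [18, 9, 13]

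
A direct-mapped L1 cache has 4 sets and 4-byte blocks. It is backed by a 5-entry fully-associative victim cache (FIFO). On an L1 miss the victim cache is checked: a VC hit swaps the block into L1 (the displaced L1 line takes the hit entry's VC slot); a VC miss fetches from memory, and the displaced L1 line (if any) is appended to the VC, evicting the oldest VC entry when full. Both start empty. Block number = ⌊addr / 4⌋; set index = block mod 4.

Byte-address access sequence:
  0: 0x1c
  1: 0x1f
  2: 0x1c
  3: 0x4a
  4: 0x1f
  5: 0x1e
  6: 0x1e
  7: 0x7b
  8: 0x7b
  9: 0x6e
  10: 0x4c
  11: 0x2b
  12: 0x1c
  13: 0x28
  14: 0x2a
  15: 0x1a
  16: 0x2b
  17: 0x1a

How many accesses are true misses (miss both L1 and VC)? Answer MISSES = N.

0: 0x1c (blk 7, set 3) → MISS  vc=[]
1: 0x1f (blk 7, set 3) → L1-HIT  vc=[]
2: 0x1c (blk 7, set 3) → L1-HIT  vc=[]
3: 0x4a (blk 18, set 2) → MISS  vc=[]
4: 0x1f (blk 7, set 3) → L1-HIT  vc=[]
5: 0x1e (blk 7, set 3) → L1-HIT  vc=[]
6: 0x1e (blk 7, set 3) → L1-HIT  vc=[]
7: 0x7b (blk 30, set 2) → MISS  vc=[18]
8: 0x7b (blk 30, set 2) → L1-HIT  vc=[18]
9: 0x6e (blk 27, set 3) → MISS  vc=[18, 7]
10: 0x4c (blk 19, set 3) → MISS  vc=[18, 7, 27]
11: 0x2b (blk 10, set 2) → MISS  vc=[18, 7, 27, 30]
12: 0x1c (blk 7, set 3) → VC-HIT  vc=[18, 19, 27, 30]
13: 0x28 (blk 10, set 2) → L1-HIT  vc=[18, 19, 27, 30]
14: 0x2a (blk 10, set 2) → L1-HIT  vc=[18, 19, 27, 30]
15: 0x1a (blk 6, set 2) → MISS  vc=[18, 19, 27, 30, 10]
16: 0x2b (blk 10, set 2) → VC-HIT  vc=[18, 19, 27, 30, 6]
17: 0x1a (blk 6, set 2) → VC-HIT  vc=[18, 19, 27, 30, 10]

MISSES = 7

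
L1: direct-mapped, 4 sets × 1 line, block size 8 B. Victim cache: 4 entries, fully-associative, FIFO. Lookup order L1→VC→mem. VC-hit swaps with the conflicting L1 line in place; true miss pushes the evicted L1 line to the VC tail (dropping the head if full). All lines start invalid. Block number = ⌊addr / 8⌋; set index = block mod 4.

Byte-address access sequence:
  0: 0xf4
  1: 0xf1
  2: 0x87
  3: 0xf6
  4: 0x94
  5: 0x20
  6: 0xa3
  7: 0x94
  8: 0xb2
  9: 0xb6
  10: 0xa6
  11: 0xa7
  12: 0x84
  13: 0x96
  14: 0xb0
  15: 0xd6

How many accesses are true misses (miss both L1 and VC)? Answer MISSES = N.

0: 0xf4 (blk 30, set 2) → MISS  vc=[]
1: 0xf1 (blk 30, set 2) → L1-HIT  vc=[]
2: 0x87 (blk 16, set 0) → MISS  vc=[]
3: 0xf6 (blk 30, set 2) → L1-HIT  vc=[]
4: 0x94 (blk 18, set 2) → MISS  vc=[30]
5: 0x20 (blk 4, set 0) → MISS  vc=[30, 16]
6: 0xa3 (blk 20, set 0) → MISS  vc=[30, 16, 4]
7: 0x94 (blk 18, set 2) → L1-HIT  vc=[30, 16, 4]
8: 0xb2 (blk 22, set 2) → MISS  vc=[30, 16, 4, 18]
9: 0xb6 (blk 22, set 2) → L1-HIT  vc=[30, 16, 4, 18]
10: 0xa6 (blk 20, set 0) → L1-HIT  vc=[30, 16, 4, 18]
11: 0xa7 (blk 20, set 0) → L1-HIT  vc=[30, 16, 4, 18]
12: 0x84 (blk 16, set 0) → VC-HIT  vc=[30, 20, 4, 18]
13: 0x96 (blk 18, set 2) → VC-HIT  vc=[30, 20, 4, 22]
14: 0xb0 (blk 22, set 2) → VC-HIT  vc=[30, 20, 4, 18]
15: 0xd6 (blk 26, set 2) → MISS  vc=[20, 4, 18, 22]

MISSES = 7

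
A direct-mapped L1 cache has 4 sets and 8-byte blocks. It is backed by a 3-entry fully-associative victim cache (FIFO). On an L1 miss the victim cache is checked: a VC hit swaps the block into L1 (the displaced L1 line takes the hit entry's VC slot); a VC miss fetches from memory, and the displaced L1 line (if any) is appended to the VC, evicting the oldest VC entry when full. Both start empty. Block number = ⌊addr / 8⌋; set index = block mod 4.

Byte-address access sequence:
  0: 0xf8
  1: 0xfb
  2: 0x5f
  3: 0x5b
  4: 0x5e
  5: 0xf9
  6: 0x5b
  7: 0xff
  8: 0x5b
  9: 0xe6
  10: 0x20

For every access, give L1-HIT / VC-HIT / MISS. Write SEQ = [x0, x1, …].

SEQ = [MISS, L1-HIT, MISS, L1-HIT, L1-HIT, VC-HIT, VC-HIT, VC-HIT, VC-HIT, MISS, MISS]

  [0] addr=0xf8 blk=31 s=3: MISS | VC []
  [1] addr=0xfb blk=31 s=3: L1-HIT | VC []
  [2] addr=0x5f blk=11 s=3: MISS | VC [31]
  [3] addr=0x5b blk=11 s=3: L1-HIT | VC [31]
  [4] addr=0x5e blk=11 s=3: L1-HIT | VC [31]
  [5] addr=0xf9 blk=31 s=3: VC-HIT | VC [11]
  [6] addr=0x5b blk=11 s=3: VC-HIT | VC [31]
  [7] addr=0xff blk=31 s=3: VC-HIT | VC [11]
  [8] addr=0x5b blk=11 s=3: VC-HIT | VC [31]
  [9] addr=0xe6 blk=28 s=0: MISS | VC [31]
  [10] addr=0x20 blk=4 s=0: MISS | VC [31, 28]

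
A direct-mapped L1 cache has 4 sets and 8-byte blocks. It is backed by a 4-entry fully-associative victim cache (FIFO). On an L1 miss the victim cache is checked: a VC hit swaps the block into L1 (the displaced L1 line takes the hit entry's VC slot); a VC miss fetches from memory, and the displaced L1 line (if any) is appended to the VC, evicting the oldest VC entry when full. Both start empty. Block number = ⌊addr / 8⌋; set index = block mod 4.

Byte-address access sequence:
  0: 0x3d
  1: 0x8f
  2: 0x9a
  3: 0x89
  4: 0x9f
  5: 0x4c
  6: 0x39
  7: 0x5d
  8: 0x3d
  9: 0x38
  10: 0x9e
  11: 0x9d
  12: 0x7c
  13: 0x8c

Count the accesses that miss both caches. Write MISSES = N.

0: 0x3d (blk 7, set 3) → MISS  vc=[]
1: 0x8f (blk 17, set 1) → MISS  vc=[]
2: 0x9a (blk 19, set 3) → MISS  vc=[7]
3: 0x89 (blk 17, set 1) → L1-HIT  vc=[7]
4: 0x9f (blk 19, set 3) → L1-HIT  vc=[7]
5: 0x4c (blk 9, set 1) → MISS  vc=[7, 17]
6: 0x39 (blk 7, set 3) → VC-HIT  vc=[19, 17]
7: 0x5d (blk 11, set 3) → MISS  vc=[19, 17, 7]
8: 0x3d (blk 7, set 3) → VC-HIT  vc=[19, 17, 11]
9: 0x38 (blk 7, set 3) → L1-HIT  vc=[19, 17, 11]
10: 0x9e (blk 19, set 3) → VC-HIT  vc=[7, 17, 11]
11: 0x9d (blk 19, set 3) → L1-HIT  vc=[7, 17, 11]
12: 0x7c (blk 15, set 3) → MISS  vc=[7, 17, 11, 19]
13: 0x8c (blk 17, set 1) → VC-HIT  vc=[7, 9, 11, 19]

MISSES = 6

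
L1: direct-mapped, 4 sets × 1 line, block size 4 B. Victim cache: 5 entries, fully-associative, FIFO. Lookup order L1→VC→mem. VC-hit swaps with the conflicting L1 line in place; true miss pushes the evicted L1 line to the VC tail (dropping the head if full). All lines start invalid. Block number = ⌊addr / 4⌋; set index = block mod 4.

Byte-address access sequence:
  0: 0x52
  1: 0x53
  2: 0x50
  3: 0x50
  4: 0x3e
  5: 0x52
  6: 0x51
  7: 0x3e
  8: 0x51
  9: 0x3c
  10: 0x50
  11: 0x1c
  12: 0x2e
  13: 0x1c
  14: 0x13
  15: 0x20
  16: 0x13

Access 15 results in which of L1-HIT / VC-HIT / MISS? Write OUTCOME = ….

OUTCOME = MISS

#0 0x52→b20/s0 MISS; vc=[]
#1 0x53→b20/s0 L1-HIT; vc=[]
#2 0x50→b20/s0 L1-HIT; vc=[]
#3 0x50→b20/s0 L1-HIT; vc=[]
#4 0x3e→b15/s3 MISS; vc=[]
#5 0x52→b20/s0 L1-HIT; vc=[]
#6 0x51→b20/s0 L1-HIT; vc=[]
#7 0x3e→b15/s3 L1-HIT; vc=[]
#8 0x51→b20/s0 L1-HIT; vc=[]
#9 0x3c→b15/s3 L1-HIT; vc=[]
#10 0x50→b20/s0 L1-HIT; vc=[]
#11 0x1c→b7/s3 MISS; vc=[15]
#12 0x2e→b11/s3 MISS; vc=[15,7]
#13 0x1c→b7/s3 VC-HIT; vc=[15,11]
#14 0x13→b4/s0 MISS; vc=[15,11,20]
#15 0x20→b8/s0 MISS; vc=[15,11,20,4]
#16 0x13→b4/s0 VC-HIT; vc=[15,11,20,8]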